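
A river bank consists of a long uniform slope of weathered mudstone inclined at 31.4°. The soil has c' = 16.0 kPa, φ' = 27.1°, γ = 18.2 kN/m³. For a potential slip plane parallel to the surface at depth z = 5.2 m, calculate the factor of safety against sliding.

For an infinite slope with a slip plane parallel to the surface (no pore pressure): FS = [c' + γz cos²β tanφ'] / [γz sinβ cosβ].
γz = 18.2·5.2 = 94.64 kN/m²
Numerator = 16.0 + 94.64·cos²31.4°·tan27.1° = 16.0 + 94.64·0.7285·0.5117 = 51.283 kPa
Denominator = 94.64·sin31.4°·cos31.4° = 94.64·0.5210·0.8536 = 42.087 kPa
FS = 51.283 / 42.087 = 1.219

FS = 1.22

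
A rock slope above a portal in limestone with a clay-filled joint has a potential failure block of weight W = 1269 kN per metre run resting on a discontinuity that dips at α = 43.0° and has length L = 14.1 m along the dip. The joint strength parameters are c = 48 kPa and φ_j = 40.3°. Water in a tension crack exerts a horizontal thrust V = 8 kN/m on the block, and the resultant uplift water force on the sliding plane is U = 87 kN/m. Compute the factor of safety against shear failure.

FS = 1.59

Resolving the block weight along and normal to the plane and applying the Mohr–Coulomb strength on the joint:
N' = W cosα − U − V sinα = 1269·cos43.0° − 87 − 8·sin43.0° = 835.6 kN/m
Driving force T = W sinα + V cosα = 1269·sin43.0° + 8·cos43.0° = 871.3 kN/m
Resisting force R = c·L + N'·tanφ_j = 48·14.1 + 835.6·tan40.3° = 676.8 + 708.7 = 1385.5 kN/m
FS = R / T = 1385.5 / 871.3 = 1.590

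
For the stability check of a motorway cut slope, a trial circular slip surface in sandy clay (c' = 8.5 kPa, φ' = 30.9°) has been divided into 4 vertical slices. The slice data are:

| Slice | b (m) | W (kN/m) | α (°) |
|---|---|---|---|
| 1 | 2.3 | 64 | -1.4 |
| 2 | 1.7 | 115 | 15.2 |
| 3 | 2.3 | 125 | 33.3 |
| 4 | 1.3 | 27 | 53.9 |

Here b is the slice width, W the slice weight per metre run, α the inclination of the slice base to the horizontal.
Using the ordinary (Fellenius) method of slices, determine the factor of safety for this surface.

FS = 2.13

Ordinary method of slices: FS = Σ[c'·Δl_i + (W_i cosα_i)·tanφ'] / Σ W_i sinα_i, with Δl_i = b_i / cosα_i.
Slice 1: Δl = 2.3/cos(-1.4°) = 2.301 m; N'_1 = 64·cos(-1.4°) = 64.0; c'Δl = 19.56; W sinα = -1.6
Slice 2: Δl = 1.7/cos15.2° = 1.762 m; N'_2 = 115·cos15.2° = 111.0; c'Δl = 14.97; W sinα = 30.2
Slice 3: Δl = 2.3/cos33.3° = 2.752 m; N'_3 = 125·cos33.3° = 104.5; c'Δl = 23.39; W sinα = 68.6
Slice 4: Δl = 1.3/cos53.9° = 2.206 m; N'_4 = 27·cos53.9° = 15.9; c'Δl = 18.75; W sinα = 21.8
Σc'Δl = 76.7 kN/m; ΣN' = 295.3 kN/m; ΣW sinα = 119.0 kN/m
Resisting = 76.7 + 295.3·tan30.9° = 76.7 + 176.8 = 253.4 kN/m
FS = 253.4 / 119.0 = 2.129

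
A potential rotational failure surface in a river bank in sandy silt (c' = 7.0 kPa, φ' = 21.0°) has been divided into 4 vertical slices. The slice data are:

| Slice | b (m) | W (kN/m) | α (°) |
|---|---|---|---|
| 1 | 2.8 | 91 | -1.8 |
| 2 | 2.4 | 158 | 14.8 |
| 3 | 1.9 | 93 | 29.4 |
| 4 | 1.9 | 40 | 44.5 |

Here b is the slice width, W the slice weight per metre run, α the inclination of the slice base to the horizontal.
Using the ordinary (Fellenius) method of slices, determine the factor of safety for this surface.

Ordinary method of slices: FS = Σ[c'·Δl_i + (W_i cosα_i)·tanφ'] / Σ W_i sinα_i, with Δl_i = b_i / cosα_i.
Slice 1: Δl = 2.8/cos(-1.8°) = 2.801 m; N'_1 = 91·cos(-1.8°) = 91.0; c'Δl = 19.61; W sinα = -2.9
Slice 2: Δl = 2.4/cos14.8° = 2.482 m; N'_2 = 158·cos14.8° = 152.8; c'Δl = 17.38; W sinα = 40.4
Slice 3: Δl = 1.9/cos29.4° = 2.181 m; N'_3 = 93·cos29.4° = 81.0; c'Δl = 15.27; W sinα = 45.7
Slice 4: Δl = 1.9/cos44.5° = 2.664 m; N'_4 = 40·cos44.5° = 28.5; c'Δl = 18.65; W sinα = 28.0
Σc'Δl = 70.9 kN/m; ΣN' = 353.3 kN/m; ΣW sinα = 111.2 kN/m
Resisting = 70.9 + 353.3·tan21.0° = 70.9 + 135.6 = 206.5 kN/m
FS = 206.5 / 111.2 = 1.857

FS = 1.86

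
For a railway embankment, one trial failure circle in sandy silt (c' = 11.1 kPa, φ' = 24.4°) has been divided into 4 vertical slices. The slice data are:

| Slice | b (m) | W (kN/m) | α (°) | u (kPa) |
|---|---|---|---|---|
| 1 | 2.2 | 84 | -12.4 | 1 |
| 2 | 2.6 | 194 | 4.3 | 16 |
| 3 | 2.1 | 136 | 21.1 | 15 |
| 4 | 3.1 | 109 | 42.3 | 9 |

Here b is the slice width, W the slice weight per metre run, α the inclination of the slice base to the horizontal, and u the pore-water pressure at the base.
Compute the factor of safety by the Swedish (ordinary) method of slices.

Ordinary method of slices: FS = Σ[c'·Δl_i + (W_i cosα_i − u_i·Δl_i)·tanφ'] / Σ W_i sinα_i, with Δl_i = b_i / cosα_i.
Slice 1: Δl = 2.2/cos(-12.4°) = 2.253 m; N'_1 = 84·cos(-12.4°) − 1·2.253 = 79.8; c'Δl = 25.00; W sinα = -18.0
Slice 2: Δl = 2.6/cos4.3° = 2.607 m; N'_2 = 194·cos4.3° − 16·2.607 = 151.7; c'Δl = 28.94; W sinα = 14.5
Slice 3: Δl = 2.1/cos21.1° = 2.251 m; N'_3 = 136·cos21.1° − 15·2.251 = 93.1; c'Δl = 24.99; W sinα = 49.0
Slice 4: Δl = 3.1/cos42.3° = 4.191 m; N'_4 = 109·cos42.3° − 9·4.191 = 42.9; c'Δl = 46.52; W sinα = 73.4
Σc'Δl = 125.5 kN/m; ΣN' = 367.5 kN/m; ΣW sinα = 118.8 kN/m
Resisting = 125.5 + 367.5·tan24.4° = 125.5 + 166.7 = 292.2 kN/m
FS = 292.2 / 118.8 = 2.459

FS = 2.46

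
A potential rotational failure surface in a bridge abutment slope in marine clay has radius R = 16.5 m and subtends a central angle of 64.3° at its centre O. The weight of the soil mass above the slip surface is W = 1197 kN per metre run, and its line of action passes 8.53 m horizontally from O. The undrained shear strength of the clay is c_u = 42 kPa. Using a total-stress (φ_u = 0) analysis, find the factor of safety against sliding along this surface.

Taking moments about the centre O, the resisting moment is provided by the undrained shear strength acting along the arc:
Arc length L_a = R·θ = 16.5·(64.3°·π/180) = 16.5·1.1222 = 18.52 m
M_R = c_u·L_a·R = 42·18.52·16.5 = 12832.3 kN·m/m
M_D = W·d = 1197·8.53 = 10210.4 kN·m/m
FS = M_R / M_D = 12832.3 / 10210.4 = 1.257

FS = 1.26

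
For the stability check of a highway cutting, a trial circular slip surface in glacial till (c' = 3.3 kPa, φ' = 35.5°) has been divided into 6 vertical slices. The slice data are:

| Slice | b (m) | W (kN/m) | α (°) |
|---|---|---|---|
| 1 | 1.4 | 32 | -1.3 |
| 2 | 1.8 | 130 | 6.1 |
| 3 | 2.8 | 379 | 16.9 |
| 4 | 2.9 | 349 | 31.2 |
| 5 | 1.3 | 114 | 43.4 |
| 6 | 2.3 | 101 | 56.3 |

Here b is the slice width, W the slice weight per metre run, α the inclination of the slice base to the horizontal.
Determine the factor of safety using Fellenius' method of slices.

FS = 1.58

Ordinary method of slices: FS = Σ[c'·Δl_i + (W_i cosα_i)·tanφ'] / Σ W_i sinα_i, with Δl_i = b_i / cosα_i.
Slice 1: Δl = 1.4/cos(-1.3°) = 1.400 m; N'_1 = 32·cos(-1.3°) = 32.0; c'Δl = 4.62; W sinα = -0.7
Slice 2: Δl = 1.8/cos6.1° = 1.810 m; N'_2 = 130·cos6.1° = 129.3; c'Δl = 5.97; W sinα = 13.8
Slice 3: Δl = 2.8/cos16.9° = 2.926 m; N'_3 = 379·cos16.9° = 362.6; c'Δl = 9.66; W sinα = 110.2
Slice 4: Δl = 2.9/cos31.2° = 3.390 m; N'_4 = 349·cos31.2° = 298.5; c'Δl = 11.19; W sinα = 180.8
Slice 5: Δl = 1.3/cos43.4° = 1.789 m; N'_5 = 114·cos43.4° = 82.8; c'Δl = 5.90; W sinα = 78.3
Slice 6: Δl = 2.3/cos56.3° = 4.145 m; N'_6 = 101·cos56.3° = 56.0; c'Δl = 13.68; W sinα = 84.0
Σc'Δl = 51.0 kN/m; ΣN' = 961.3 kN/m; ΣW sinα = 466.4 kN/m
Resisting = 51.0 + 961.3·tan35.5° = 51.0 + 685.7 = 736.7 kN/m
FS = 736.7 / 466.4 = 1.580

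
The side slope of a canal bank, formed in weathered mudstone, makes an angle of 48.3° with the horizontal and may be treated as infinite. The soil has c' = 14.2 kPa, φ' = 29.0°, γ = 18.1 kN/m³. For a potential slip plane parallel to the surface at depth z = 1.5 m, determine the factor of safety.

For an infinite slope with a slip plane parallel to the surface (no pore pressure): FS = [c' + γz cos²β tanφ'] / [γz sinβ cosβ].
γz = 18.1·1.5 = 27.15 kN/m²
Numerator = 14.2 + 27.15·cos²48.3°·tan29.0° = 14.2 + 27.15·0.4425·0.5543 = 20.860 kPa
Denominator = 27.15·sin48.3°·cos48.3° = 27.15·0.7466·0.6652 = 13.485 kPa
FS = 20.860 / 13.485 = 1.547

FS = 1.55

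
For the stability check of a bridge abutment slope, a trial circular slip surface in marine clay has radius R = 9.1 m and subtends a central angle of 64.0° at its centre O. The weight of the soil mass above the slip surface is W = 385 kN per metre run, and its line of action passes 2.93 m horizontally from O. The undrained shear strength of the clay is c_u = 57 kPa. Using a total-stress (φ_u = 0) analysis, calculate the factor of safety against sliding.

FS = 4.67

Taking moments about the centre O, the resisting moment is provided by the undrained shear strength acting along the arc:
Arc length L_a = R·θ = 9.1·(64.0°·π/180) = 9.1·1.1170 = 10.16 m
M_R = c_u·L_a·R = 57·10.16·9.1 = 5272.5 kN·m/m
M_D = W·d = 385·2.93 = 1128.0 kN·m/m
FS = M_R / M_D = 5272.5 / 1128.0 = 4.674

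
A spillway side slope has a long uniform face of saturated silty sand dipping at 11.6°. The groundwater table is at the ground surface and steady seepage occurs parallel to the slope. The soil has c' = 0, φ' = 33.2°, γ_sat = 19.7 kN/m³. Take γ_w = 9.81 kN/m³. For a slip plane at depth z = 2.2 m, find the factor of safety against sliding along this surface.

FS = 1.60

With seepage parallel to the slope and the water table at the surface, the effective normal stress on the slip plane uses the buoyant unit weight γ' = γ_sat − γ_w while the driving shear stress uses γ_sat:
FS = [c' + γ' z cos²β tanφ'] / [γ_sat z sinβ cosβ]
(For c' = 0 this reduces to FS = (γ'/γ_sat)·tanφ'/tanβ.)
γ' = 19.7 − 9.81 = 9.89 kN/m³
Numerator = 0.0 + 9.89·2.2·cos²11.6°·tan33.2° = 0.0 + 9.89·2.2·0.9596·0.6544 = 13.662 kPa
Denominator = 19.7·2.2·sin11.6°·cos11.6° = 19.7·2.2·0.2011·0.9796 = 8.537 kPa
FS = 13.662 / 8.537 = 1.600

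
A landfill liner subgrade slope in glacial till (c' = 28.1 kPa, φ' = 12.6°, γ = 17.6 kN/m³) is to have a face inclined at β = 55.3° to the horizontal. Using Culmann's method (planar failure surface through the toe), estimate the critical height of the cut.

Culmann's analysis gives the critical failure plane at α_cr = (β + φ')/2 = (55.3 + 12.6)/2 = 33.9°, and the critical height
H_c = (4c'/γ) · sinβ cosφ' / [1 − cos(β − φ')]
    = (4·28.1/17.6) · sin55.3°·cos12.6° / [1 − cos(42.7°)]
    = 6.386 · 0.8221·0.9759 / [1 − 0.7349]
    = 6.386 · 0.8023 / 0.2651
    = 19.33 m

H_c = 19.33 m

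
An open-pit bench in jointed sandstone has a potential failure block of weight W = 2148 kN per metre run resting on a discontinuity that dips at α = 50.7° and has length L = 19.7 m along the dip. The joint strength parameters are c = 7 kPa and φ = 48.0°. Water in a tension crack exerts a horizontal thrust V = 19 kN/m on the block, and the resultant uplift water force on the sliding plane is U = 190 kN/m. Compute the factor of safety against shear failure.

FS = 0.85

Resolving the block weight along and normal to the plane and applying the Mohr–Coulomb strength on the joint:
N' = W cosα − U − V sinα = 2148·cos50.7° − 190 − 19·sin50.7° = 1155.8 kN/m
Driving force T = W sinα + V cosα = 2148·sin50.7° + 19·cos50.7° = 1674.2 kN/m
Resisting force R = c·L + N'·tanφ = 7·19.7 + 1155.8·tan48.0° = 137.9 + 1283.6 = 1421.5 kN/m
FS = R / T = 1421.5 / 1674.2 = 0.849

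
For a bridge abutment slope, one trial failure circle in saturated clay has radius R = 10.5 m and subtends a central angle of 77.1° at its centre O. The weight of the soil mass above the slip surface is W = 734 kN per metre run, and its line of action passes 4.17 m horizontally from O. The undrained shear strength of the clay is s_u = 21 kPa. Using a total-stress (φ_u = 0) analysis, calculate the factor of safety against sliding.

Taking moments about the centre O, the resisting moment is provided by the undrained shear strength acting along the arc:
Arc length L_a = R·θ = 10.5·(77.1°·π/180) = 10.5·1.3456 = 14.13 m
M_R = s_u·L_a·R = 21·14.13·10.5 = 3115.5 kN·m/m
M_D = W·d = 734·4.17 = 3060.8 kN·m/m
FS = M_R / M_D = 3115.5 / 3060.8 = 1.018

FS = 1.02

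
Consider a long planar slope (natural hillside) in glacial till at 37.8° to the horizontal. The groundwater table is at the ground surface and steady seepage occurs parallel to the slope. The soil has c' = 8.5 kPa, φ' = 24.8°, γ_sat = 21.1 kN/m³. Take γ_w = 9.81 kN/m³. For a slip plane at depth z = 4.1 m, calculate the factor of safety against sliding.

FS = 0.52

With seepage parallel to the slope and the water table at the surface, the effective normal stress on the slip plane uses the buoyant unit weight γ' = γ_sat − γ_w while the driving shear stress uses γ_sat:
FS = [c' + γ' z cos²β tanφ'] / [γ_sat z sinβ cosβ]
γ' = 21.1 − 9.81 = 11.29 kN/m³
Numerator = 8.5 + 11.29·4.1·cos²37.8°·tan24.8° = 8.5 + 11.29·4.1·0.6243·0.4621 = 21.854 kPa
Denominator = 21.1·4.1·sin37.8°·cos37.8° = 21.1·4.1·0.6129·0.7902 = 41.896 kPa
FS = 21.854 / 41.896 = 0.522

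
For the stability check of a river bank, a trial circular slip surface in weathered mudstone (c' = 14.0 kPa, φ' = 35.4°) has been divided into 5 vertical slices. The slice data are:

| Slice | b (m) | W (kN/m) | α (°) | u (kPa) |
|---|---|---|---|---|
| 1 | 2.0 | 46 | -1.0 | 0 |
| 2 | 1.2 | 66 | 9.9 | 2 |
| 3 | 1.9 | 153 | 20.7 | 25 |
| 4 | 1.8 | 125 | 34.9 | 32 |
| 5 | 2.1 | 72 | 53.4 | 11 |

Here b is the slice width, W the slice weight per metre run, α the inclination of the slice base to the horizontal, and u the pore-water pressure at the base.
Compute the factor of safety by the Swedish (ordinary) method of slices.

Ordinary method of slices: FS = Σ[c'·Δl_i + (W_i cosα_i − u_i·Δl_i)·tanφ'] / Σ W_i sinα_i, with Δl_i = b_i / cosα_i.
Slice 1: Δl = 2.0/cos(-1.0°) = 2.000 m; N'_1 = 46·cos(-1.0°) − 0·2.000 = 46.0; c'Δl = 28.00; W sinα = -0.8
Slice 2: Δl = 1.2/cos9.9° = 1.218 m; N'_2 = 66·cos9.9° − 2·1.218 = 62.6; c'Δl = 17.05; W sinα = 11.3
Slice 3: Δl = 1.9/cos20.7° = 2.031 m; N'_3 = 153·cos20.7° − 25·2.031 = 92.3; c'Δl = 28.44; W sinα = 54.1
Slice 4: Δl = 1.8/cos34.9° = 2.195 m; N'_4 = 125·cos34.9° − 32·2.195 = 32.3; c'Δl = 30.73; W sinα = 71.5
Slice 5: Δl = 2.1/cos53.4° = 3.522 m; N'_5 = 72·cos53.4° − 11·3.522 = 4.2; c'Δl = 49.31; W sinα = 57.8
Σc'Δl = 153.5 kN/m; ΣN' = 237.4 kN/m; ΣW sinα = 193.9 kN/m
Resisting = 153.5 + 237.4·tan35.4° = 153.5 + 168.7 = 322.2 kN/m
FS = 322.2 / 193.9 = 1.661

FS = 1.66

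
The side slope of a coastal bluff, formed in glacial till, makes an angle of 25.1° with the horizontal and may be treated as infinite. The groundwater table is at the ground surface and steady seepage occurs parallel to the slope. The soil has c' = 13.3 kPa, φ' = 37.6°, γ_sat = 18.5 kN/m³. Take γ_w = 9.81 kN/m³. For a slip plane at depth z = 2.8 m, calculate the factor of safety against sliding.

With seepage parallel to the slope and the water table at the surface, the effective normal stress on the slip plane uses the buoyant unit weight γ' = γ_sat − γ_w while the driving shear stress uses γ_sat:
FS = [c' + γ' z cos²β tanφ'] / [γ_sat z sinβ cosβ]
γ' = 18.5 − 9.81 = 8.69 kN/m³
Numerator = 13.3 + 8.69·2.8·cos²25.1°·tan37.6° = 13.3 + 8.69·2.8·0.8201·0.7701 = 28.666 kPa
Denominator = 18.5·2.8·sin25.1°·cos25.1° = 18.5·2.8·0.4242·0.9056 = 19.899 kPa
FS = 28.666 / 19.899 = 1.441

FS = 1.44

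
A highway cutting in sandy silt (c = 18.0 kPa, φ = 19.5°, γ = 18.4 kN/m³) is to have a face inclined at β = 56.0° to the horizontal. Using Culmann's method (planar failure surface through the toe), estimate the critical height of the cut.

Culmann's analysis gives the critical failure plane at α_cr = (β + φ)/2 = (56.0 + 19.5)/2 = 37.8°, and the critical height
H_c = (4c/γ) · sinβ cosφ / [1 − cos(β − φ)]
    = (4·18.0/18.4) · sin56.0°·cos19.5° / [1 − cos(36.5°)]
    = 3.913 · 0.8290·0.9426 / [1 − 0.8039]
    = 3.913 · 0.7815 / 0.1961
    = 15.59 m

H_c = 15.59 m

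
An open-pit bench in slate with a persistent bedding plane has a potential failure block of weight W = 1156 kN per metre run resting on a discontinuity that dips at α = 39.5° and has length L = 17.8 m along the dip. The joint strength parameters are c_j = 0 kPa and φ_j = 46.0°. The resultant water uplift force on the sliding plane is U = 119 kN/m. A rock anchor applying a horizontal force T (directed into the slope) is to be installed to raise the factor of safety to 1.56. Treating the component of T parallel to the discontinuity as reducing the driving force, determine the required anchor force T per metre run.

T = 186 kN/m

Resolving forces along and normal to the sliding plane, with the horizontal anchor force T adding T·sinα to the effective normal force and T·cosα acting up the plane against the driving force:
FS = [c_jL + (W cosα − U + T sinα) tanφ_j] / [W sinα − T cosα]
Without the anchor: N' = 773.0 kN/m, driving T_d = 735.3 kN/m, resisting R = 0·17.8 + 773.0·tan46.0° = 800.5 kN/m, FS = 1.09.
Setting FS = 1.56 and solving for T:
1.56·(735.3 − T cos39.5°) = 800.5 + T sin39.5°·tan46.0°
T·(sin39.5°·tan46.0° + 1.56·cos39.5°) = 1.56·735.3 − 800.5
T·(0.6361·1.0355 + 1.56·0.7716) = 1147.1 − 800.5 = 346.6
T·1.8624 = 346.6
T = 186.1 kN/m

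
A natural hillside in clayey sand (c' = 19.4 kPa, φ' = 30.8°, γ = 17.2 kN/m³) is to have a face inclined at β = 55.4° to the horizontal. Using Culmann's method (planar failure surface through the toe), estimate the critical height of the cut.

Culmann's analysis gives the critical failure plane at α_cr = (β + φ')/2 = (55.4 + 30.8)/2 = 43.1°, and the critical height
H_c = (4c'/γ) · sinβ cosφ' / [1 − cos(β − φ')]
    = (4·19.4/17.2) · sin55.4°·cos30.8° / [1 − cos(24.6°)]
    = 4.512 · 0.8231·0.8590 / [1 − 0.9092]
    = 4.512 · 0.7070 / 0.0908
    = 35.15 m

H_c = 35.15 m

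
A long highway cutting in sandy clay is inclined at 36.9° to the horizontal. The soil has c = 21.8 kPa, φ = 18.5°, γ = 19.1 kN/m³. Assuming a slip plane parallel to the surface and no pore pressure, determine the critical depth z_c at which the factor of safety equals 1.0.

z_c = 4.29 m

Setting FS = 1.00 in FS = [c + γz cos²β tanφ] / [γz sinβ cosβ] and solving for z:
z = c / [γ cosβ (FS·sinβ − cosβ·tanφ)]
  = 21.8 / [19.1·cos36.9°·(1.00·sin36.9° − cos36.9°·tan18.5°)]
  = 21.8 / [19.1·0.7997·(1.00·0.6004 − 0.7997·0.3346)]
  = 21.8 / 5.0839 = 4.288 m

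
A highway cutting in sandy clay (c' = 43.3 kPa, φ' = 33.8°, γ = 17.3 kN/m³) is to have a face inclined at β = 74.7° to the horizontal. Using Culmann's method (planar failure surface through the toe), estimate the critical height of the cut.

Culmann's analysis gives the critical failure plane at α_cr = (β + φ')/2 = (74.7 + 33.8)/2 = 54.2°, and the critical height
H_c = (4c'/γ) · sinβ cosφ' / [1 − cos(β − φ')]
    = (4·43.3/17.3) · sin74.7°·cos33.8° / [1 − cos(40.9°)]
    = 10.012 · 0.9646·0.8310 / [1 − 0.7559]
    = 10.012 · 0.8015 / 0.2441
    = 32.87 m

H_c = 32.87 m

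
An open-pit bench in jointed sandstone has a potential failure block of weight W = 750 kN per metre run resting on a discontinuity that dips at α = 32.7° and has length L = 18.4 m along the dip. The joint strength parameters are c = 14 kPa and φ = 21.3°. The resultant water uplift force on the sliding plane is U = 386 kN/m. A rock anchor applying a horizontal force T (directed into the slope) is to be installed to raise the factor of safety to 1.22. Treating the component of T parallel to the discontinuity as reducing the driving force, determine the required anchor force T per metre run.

T = 114 kN/m

Resolving forces along and normal to the sliding plane, with the horizontal anchor force T adding T·sinα to the effective normal force and T·cosα acting up the plane against the driving force:
FS = [cL + (W cosα − U + T sinα) tanφ] / [W sinα − T cosα]
Without the anchor: N' = 245.1 kN/m, driving T_d = 405.2 kN/m, resisting R = 14·18.4 + 245.1·tan21.3° = 353.2 kN/m, FS = 0.87.
Setting FS = 1.22 and solving for T:
1.22·(405.2 − T cos32.7°) = 353.2 + T sin32.7°·tan21.3°
T·(sin32.7°·tan21.3° + 1.22·cos32.7°) = 1.22·405.2 − 353.2
T·(0.5402·0.3899 + 1.22·0.8415) = 494.3 − 353.2 = 141.1
T·1.2373 = 141.1
T = 114.1 kN/m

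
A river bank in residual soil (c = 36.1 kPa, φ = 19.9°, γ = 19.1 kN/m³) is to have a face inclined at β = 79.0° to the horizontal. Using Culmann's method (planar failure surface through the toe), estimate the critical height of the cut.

H_c = 14.34 m

Culmann's analysis gives the critical failure plane at α_cr = (β + φ)/2 = (79.0 + 19.9)/2 = 49.5°, and the critical height
H_c = (4c/γ) · sinβ cosφ / [1 − cos(β − φ)]
    = (4·36.1/19.1) · sin79.0°·cos19.9° / [1 − cos(59.1°)]
    = 7.560 · 0.9816·0.9403 / [1 − 0.5135]
    = 7.560 · 0.9230 / 0.4865
    = 14.34 m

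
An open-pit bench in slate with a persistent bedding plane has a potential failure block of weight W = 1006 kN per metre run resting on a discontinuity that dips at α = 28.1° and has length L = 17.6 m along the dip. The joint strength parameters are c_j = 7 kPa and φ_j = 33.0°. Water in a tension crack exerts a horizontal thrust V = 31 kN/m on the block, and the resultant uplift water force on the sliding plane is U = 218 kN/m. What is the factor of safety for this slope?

Resolving the block weight along and normal to the plane and applying the Mohr–Coulomb strength on the joint:
N' = W cosα − U − V sinα = 1006·cos28.1° − 218 − 31·sin28.1° = 654.8 kN/m
Driving force T = W sinα + V cosα = 1006·sin28.1° + 31·cos28.1° = 501.2 kN/m
Resisting force R = c_j·L + N'·tanφ_j = 7·17.6 + 654.8·tan33.0° = 123.2 + 425.2 = 548.4 kN/m
FS = R / T = 548.4 / 501.2 = 1.094

FS = 1.09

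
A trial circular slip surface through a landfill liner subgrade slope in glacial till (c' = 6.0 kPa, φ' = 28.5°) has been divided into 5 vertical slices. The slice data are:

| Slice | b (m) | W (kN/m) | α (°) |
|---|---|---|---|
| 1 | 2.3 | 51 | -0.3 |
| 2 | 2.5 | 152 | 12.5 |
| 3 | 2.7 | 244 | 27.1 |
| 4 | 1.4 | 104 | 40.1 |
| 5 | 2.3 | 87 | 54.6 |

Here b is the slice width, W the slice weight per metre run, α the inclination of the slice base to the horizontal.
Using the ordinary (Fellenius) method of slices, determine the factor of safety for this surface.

Ordinary method of slices: FS = Σ[c'·Δl_i + (W_i cosα_i)·tanφ'] / Σ W_i sinα_i, with Δl_i = b_i / cosα_i.
Slice 1: Δl = 2.3/cos(-0.3°) = 2.300 m; N'_1 = 51·cos(-0.3°) = 51.0; c'Δl = 13.80; W sinα = -0.3
Slice 2: Δl = 2.5/cos12.5° = 2.561 m; N'_2 = 152·cos12.5° = 148.4; c'Δl = 15.36; W sinα = 32.9
Slice 3: Δl = 2.7/cos27.1° = 3.033 m; N'_3 = 244·cos27.1° = 217.2; c'Δl = 18.20; W sinα = 111.2
Slice 4: Δl = 1.4/cos40.1° = 1.830 m; N'_4 = 104·cos40.1° = 79.6; c'Δl = 10.98; W sinα = 67.0
Slice 5: Δl = 2.3/cos54.6° = 3.970 m; N'_5 = 87·cos54.6° = 50.4; c'Δl = 23.82; W sinα = 70.9
Σc'Δl = 82.2 kN/m; ΣN' = 546.6 kN/m; ΣW sinα = 281.7 kN/m
Resisting = 82.2 + 546.6·tan28.5° = 82.2 + 296.8 = 378.9 kN/m
FS = 378.9 / 281.7 = 1.345

FS = 1.35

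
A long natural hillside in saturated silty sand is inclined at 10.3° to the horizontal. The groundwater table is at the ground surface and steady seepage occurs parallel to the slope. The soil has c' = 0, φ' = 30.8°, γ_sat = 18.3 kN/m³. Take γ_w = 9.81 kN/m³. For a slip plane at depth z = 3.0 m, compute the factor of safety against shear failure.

FS = 1.52

With seepage parallel to the slope and the water table at the surface, the effective normal stress on the slip plane uses the buoyant unit weight γ' = γ_sat − γ_w while the driving shear stress uses γ_sat:
FS = [c' + γ' z cos²β tanφ'] / [γ_sat z sinβ cosβ]
(For c' = 0 this reduces to FS = (γ'/γ_sat)·tanφ'/tanβ.)
γ' = 18.3 − 9.81 = 8.49 kN/m³
Numerator = 0.0 + 8.49·3.0·cos²10.3°·tan30.8° = 0.0 + 8.49·3.0·0.9680·0.5961 = 14.698 kPa
Denominator = 18.3·3.0·sin10.3°·cos10.3° = 18.3·3.0·0.1788·0.9839 = 9.658 kPa
FS = 14.698 / 9.658 = 1.522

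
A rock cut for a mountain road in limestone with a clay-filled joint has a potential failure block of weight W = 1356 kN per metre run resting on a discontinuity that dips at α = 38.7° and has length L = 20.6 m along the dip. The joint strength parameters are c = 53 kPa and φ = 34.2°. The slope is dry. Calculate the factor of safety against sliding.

Resolving the block weight along and normal to the plane and applying the Mohr–Coulomb strength on the joint:
N' = W cosα = 1356·cos38.7° = 1058.3 kN/m
Driving force T = W sinα = 1356·sin38.7° = 847.8 kN/m
Resisting force R = c·L + N'·tanφ = 53·20.6 + 1058.3·tan34.2° = 1091.8 + 719.2 = 1811.0 kN/m
FS = R / T = 1811.0 / 847.8 = 2.136

FS = 2.14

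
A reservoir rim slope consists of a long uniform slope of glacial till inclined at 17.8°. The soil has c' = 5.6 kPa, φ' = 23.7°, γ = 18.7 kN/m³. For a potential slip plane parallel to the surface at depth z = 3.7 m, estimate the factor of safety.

FS = 1.65

For an infinite slope with a slip plane parallel to the surface (no pore pressure): FS = [c' + γz cos²β tanφ'] / [γz sinβ cosβ].
γz = 18.7·3.7 = 69.19 kN/m²
Numerator = 5.6 + 69.19·cos²17.8°·tan23.7° = 5.6 + 69.19·0.9066·0.4390 = 33.134 kPa
Denominator = 69.19·sin17.8°·cos17.8° = 69.19·0.3057·0.9521 = 20.139 kPa
FS = 33.134 / 20.139 = 1.645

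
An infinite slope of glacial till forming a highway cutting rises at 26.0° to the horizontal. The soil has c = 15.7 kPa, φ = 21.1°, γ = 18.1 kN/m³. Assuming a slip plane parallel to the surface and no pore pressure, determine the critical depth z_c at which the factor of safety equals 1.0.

Setting FS = 1.00 in FS = [c + γz cos²β tanφ] / [γz sinβ cosβ] and solving for z:
z = c / [γ cosβ (FS·sinβ − cosβ·tanφ)]
  = 15.7 / [18.1·cos26.0°·(1.00·sin26.0° − cos26.0°·tan21.1°)]
  = 15.7 / [18.1·0.8988·(1.00·0.4384 − 0.8988·0.3859)]
  = 15.7 / 1.4894 = 10.541 m

z_c = 10.54 m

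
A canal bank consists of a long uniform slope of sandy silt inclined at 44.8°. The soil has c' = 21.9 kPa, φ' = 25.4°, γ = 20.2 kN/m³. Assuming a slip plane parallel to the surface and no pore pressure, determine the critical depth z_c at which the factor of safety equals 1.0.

z_c = 4.16 m

Setting FS = 1.00 in FS = [c' + γz cos²β tanφ'] / [γz sinβ cosβ] and solving for z:
z = c' / [γ cosβ (FS·sinβ − cosβ·tanφ')]
  = 21.9 / [20.2·cos44.8°·(1.00·sin44.8° − cos44.8°·tan25.4°)]
  = 21.9 / [20.2·0.7096·(1.00·0.7046 − 0.7096·0.4748)]
  = 21.9 / 5.2704 = 4.155 m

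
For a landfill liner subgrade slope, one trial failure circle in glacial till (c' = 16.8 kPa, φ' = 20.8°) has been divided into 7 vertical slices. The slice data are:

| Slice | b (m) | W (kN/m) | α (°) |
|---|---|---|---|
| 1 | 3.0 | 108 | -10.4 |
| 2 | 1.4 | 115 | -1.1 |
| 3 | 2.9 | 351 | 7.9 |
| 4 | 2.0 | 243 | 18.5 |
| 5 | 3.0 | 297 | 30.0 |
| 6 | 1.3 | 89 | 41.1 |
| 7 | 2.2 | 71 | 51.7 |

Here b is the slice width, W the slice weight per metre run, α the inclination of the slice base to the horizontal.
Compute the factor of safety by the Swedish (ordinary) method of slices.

FS = 2.05

Ordinary method of slices: FS = Σ[c'·Δl_i + (W_i cosα_i)·tanφ'] / Σ W_i sinα_i, with Δl_i = b_i / cosα_i.
Slice 1: Δl = 3.0/cos(-10.4°) = 3.050 m; N'_1 = 108·cos(-10.4°) = 106.2; c'Δl = 51.24; W sinα = -19.5
Slice 2: Δl = 1.4/cos(-1.1°) = 1.400 m; N'_2 = 115·cos(-1.1°) = 115.0; c'Δl = 23.52; W sinα = -2.2
Slice 3: Δl = 2.9/cos7.9° = 2.928 m; N'_3 = 351·cos7.9° = 347.7; c'Δl = 49.19; W sinα = 48.2
Slice 4: Δl = 2.0/cos18.5° = 2.109 m; N'_4 = 243·cos18.5° = 230.4; c'Δl = 35.43; W sinα = 77.1
Slice 5: Δl = 3.0/cos30.0° = 3.464 m; N'_5 = 297·cos30.0° = 257.2; c'Δl = 58.20; W sinα = 148.5
Slice 6: Δl = 1.3/cos41.1° = 1.725 m; N'_6 = 89·cos41.1° = 67.1; c'Δl = 28.98; W sinα = 58.5
Slice 7: Δl = 2.2/cos51.7° = 3.550 m; N'_7 = 71·cos51.7° = 44.0; c'Δl = 59.63; W sinα = 55.7
Σc'Δl = 306.2 kN/m; ΣN' = 1167.6 kN/m; ΣW sinα = 366.4 kN/m
Resisting = 306.2 + 1167.6·tan20.8° = 306.2 + 443.5 = 749.7 kN/m
FS = 749.7 / 366.4 = 2.046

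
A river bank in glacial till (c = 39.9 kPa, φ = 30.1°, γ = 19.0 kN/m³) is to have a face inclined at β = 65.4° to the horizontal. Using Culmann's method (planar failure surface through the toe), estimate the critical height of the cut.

Culmann's analysis gives the critical failure plane at α_cr = (β + φ)/2 = (65.4 + 30.1)/2 = 47.8°, and the critical height
H_c = (4c/γ) · sinβ cosφ / [1 − cos(β − φ)]
    = (4·39.9/19.0) · sin65.4°·cos30.1° / [1 − cos(35.3°)]
    = 8.400 · 0.9092·0.8652 / [1 − 0.8161]
    = 8.400 · 0.7866 / 0.1839
    = 35.94 m

H_c = 35.94 m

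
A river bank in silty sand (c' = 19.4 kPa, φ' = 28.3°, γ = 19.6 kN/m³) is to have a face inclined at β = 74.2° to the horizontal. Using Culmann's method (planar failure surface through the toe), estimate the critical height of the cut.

H_c = 11.03 m

Culmann's analysis gives the critical failure plane at α_cr = (β + φ')/2 = (74.2 + 28.3)/2 = 51.2°, and the critical height
H_c = (4c'/γ) · sinβ cosφ' / [1 − cos(β − φ')]
    = (4·19.4/19.6) · sin74.2°·cos28.3° / [1 − cos(45.9°)]
    = 3.959 · 0.9622·0.8805 / [1 − 0.6959]
    = 3.959 · 0.8472 / 0.3041
    = 11.03 m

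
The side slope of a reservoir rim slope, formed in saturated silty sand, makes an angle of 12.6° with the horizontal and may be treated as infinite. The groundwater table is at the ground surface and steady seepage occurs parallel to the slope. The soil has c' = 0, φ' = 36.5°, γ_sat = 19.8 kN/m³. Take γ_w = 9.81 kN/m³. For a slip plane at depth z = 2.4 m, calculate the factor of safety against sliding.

With seepage parallel to the slope and the water table at the surface, the effective normal stress on the slip plane uses the buoyant unit weight γ' = γ_sat − γ_w while the driving shear stress uses γ_sat:
FS = [c' + γ' z cos²β tanφ'] / [γ_sat z sinβ cosβ]
(For c' = 0 this reduces to FS = (γ'/γ_sat)·tanφ'/tanβ.)
γ' = 19.8 − 9.81 = 9.99 kN/m³
Numerator = 0.0 + 9.99·2.4·cos²12.6°·tan36.5° = 0.0 + 9.99·2.4·0.9524·0.7400 = 16.897 kPa
Denominator = 19.8·2.4·sin12.6°·cos12.6° = 19.8·2.4·0.2181·0.9759 = 10.117 kPa
FS = 16.897 / 10.117 = 1.670

FS = 1.67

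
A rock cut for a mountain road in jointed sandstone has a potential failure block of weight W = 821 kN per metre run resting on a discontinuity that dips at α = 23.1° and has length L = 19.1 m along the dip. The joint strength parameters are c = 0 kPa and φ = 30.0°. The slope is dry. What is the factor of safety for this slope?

FS = 1.35

Resolving the block weight along and normal to the plane and applying the Mohr–Coulomb strength on the joint:
N' = W cosα = 821·cos23.1° = 755.2 kN/m
Driving force T = W sinα = 821·sin23.1° = 322.1 kN/m
Resisting force R = c·L + N'·tanφ = 0·19.1 + 755.2·tan30.0° = 0.0 + 436.0 = 436.0 kN/m
FS = R / T = 436.0 / 322.1 = 1.354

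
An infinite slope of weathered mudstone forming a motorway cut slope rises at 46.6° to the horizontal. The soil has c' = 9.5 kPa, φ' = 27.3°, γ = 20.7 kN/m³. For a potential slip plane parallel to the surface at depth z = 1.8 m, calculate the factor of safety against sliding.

For an infinite slope with a slip plane parallel to the surface (no pore pressure): FS = [c' + γz cos²β tanφ'] / [γz sinβ cosβ].
γz = 20.7·1.8 = 37.26 kN/m²
Numerator = 9.5 + 37.26·cos²46.6°·tan27.3° = 9.5 + 37.26·0.4721·0.5161 = 18.579 kPa
Denominator = 37.26·sin46.6°·cos46.6° = 37.26·0.7266·0.6871 = 18.601 kPa
FS = 18.579 / 18.601 = 0.999

FS = 1.00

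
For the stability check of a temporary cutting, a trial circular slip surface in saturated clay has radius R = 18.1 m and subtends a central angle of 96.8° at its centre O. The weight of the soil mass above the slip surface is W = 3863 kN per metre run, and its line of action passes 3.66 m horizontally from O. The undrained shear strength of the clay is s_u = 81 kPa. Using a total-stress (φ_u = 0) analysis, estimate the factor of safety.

Taking moments about the centre O, the resisting moment is provided by the undrained shear strength acting along the arc:
Arc length L_a = R·θ = 18.1·(96.8°·π/180) = 18.1·1.6895 = 30.58 m
M_R = s_u·L_a·R = 81·30.58·18.1 = 44832.7 kN·m/m
M_D = W·d = 3863·3.66 = 14138.6 kN·m/m
FS = M_R / M_D = 44832.7 / 14138.6 = 3.171

FS = 3.17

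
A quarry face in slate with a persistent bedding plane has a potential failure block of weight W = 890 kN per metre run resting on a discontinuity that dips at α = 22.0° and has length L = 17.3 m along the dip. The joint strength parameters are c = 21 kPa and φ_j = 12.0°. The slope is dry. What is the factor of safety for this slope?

FS = 1.62

Resolving the block weight along and normal to the plane and applying the Mohr–Coulomb strength on the joint:
N' = W cosα = 890·cos22.0° = 825.2 kN/m
Driving force T = W sinα = 890·sin22.0° = 333.4 kN/m
Resisting force R = c·L + N'·tanφ_j = 21·17.3 + 825.2·tan12.0° = 363.3 + 175.4 = 538.7 kN/m
FS = R / T = 538.7 / 333.4 = 1.616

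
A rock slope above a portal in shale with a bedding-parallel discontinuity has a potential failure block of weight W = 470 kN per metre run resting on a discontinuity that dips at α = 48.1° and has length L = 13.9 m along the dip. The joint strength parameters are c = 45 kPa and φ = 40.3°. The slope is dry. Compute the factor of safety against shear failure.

FS = 2.55

Resolving the block weight along and normal to the plane and applying the Mohr–Coulomb strength on the joint:
N' = W cosα = 470·cos48.1° = 313.9 kN/m
Driving force T = W sinα = 470·sin48.1° = 349.8 kN/m
Resisting force R = c·L + N'·tanφ = 45·13.9 + 313.9·tan40.3° = 625.5 + 266.2 = 891.7 kN/m
FS = R / T = 891.7 / 349.8 = 2.549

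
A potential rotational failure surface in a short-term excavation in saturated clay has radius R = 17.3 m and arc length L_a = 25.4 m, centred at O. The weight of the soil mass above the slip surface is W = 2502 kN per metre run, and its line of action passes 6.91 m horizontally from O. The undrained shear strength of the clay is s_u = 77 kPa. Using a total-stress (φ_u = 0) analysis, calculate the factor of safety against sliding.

FS = 1.96

Taking moments about the centre O, the resisting moment is provided by the undrained shear strength acting along the arc:
M_R = s_u·L_a·R = 77·25.40·17.3 = 33835.3 kN·m/m
M_D = W·d = 2502·6.91 = 17288.8 kN·m/m
FS = M_R / M_D = 33835.3 / 17288.8 = 1.957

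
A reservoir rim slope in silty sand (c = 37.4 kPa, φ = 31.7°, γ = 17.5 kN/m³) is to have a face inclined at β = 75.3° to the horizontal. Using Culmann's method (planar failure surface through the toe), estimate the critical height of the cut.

H_c = 25.51 m

Culmann's analysis gives the critical failure plane at α_cr = (β + φ)/2 = (75.3 + 31.7)/2 = 53.5°, and the critical height
H_c = (4c/γ) · sinβ cosφ / [1 − cos(β − φ)]
    = (4·37.4/17.5) · sin75.3°·cos31.7° / [1 − cos(43.6°)]
    = 8.549 · 0.9673·0.8508 / [1 − 0.7242]
    = 8.549 · 0.8230 / 0.2758
    = 25.51 m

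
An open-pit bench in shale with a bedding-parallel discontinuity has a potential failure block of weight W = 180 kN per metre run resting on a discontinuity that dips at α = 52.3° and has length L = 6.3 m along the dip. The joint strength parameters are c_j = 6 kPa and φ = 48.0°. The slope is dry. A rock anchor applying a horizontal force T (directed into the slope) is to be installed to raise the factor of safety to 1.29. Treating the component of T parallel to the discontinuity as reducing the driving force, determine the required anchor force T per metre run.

T = 14 kN/m

Resolving forces along and normal to the sliding plane, with the horizontal anchor force T adding T·sinα to the effective normal force and T·cosα acting up the plane against the driving force:
FS = [c_jL + (W cosα + T sinα) tanφ] / [W sinα − T cosα]
Without the anchor: N' = 110.1 kN/m, driving T_d = 142.4 kN/m, resisting R = 6·6.3 + 110.1·tan48.0° = 160.1 kN/m, FS = 1.12.
Setting FS = 1.29 and solving for T:
1.29·(142.4 − T cos52.3°) = 160.1 + T sin52.3°·tan48.0°
T·(sin52.3°·tan48.0° + 1.29·cos52.3°) = 1.29·142.4 − 160.1
T·(0.7912·1.1106 + 1.29·0.6115) = 183.7 − 160.1 = 23.7
T·1.6676 = 23.7
T = 14.2 kN/m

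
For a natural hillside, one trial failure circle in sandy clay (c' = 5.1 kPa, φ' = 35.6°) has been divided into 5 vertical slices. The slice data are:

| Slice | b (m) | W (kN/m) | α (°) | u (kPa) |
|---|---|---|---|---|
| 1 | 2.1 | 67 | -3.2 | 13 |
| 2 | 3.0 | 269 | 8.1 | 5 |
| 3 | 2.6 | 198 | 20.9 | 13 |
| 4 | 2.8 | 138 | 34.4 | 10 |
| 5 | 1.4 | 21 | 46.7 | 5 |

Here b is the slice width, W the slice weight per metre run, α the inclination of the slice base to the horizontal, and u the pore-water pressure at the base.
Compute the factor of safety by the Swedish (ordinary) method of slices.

Ordinary method of slices: FS = Σ[c'·Δl_i + (W_i cosα_i − u_i·Δl_i)·tanφ'] / Σ W_i sinα_i, with Δl_i = b_i / cosα_i.
Slice 1: Δl = 2.1/cos(-3.2°) = 2.103 m; N'_1 = 67·cos(-3.2°) − 13·2.103 = 39.6; c'Δl = 10.73; W sinα = -3.7
Slice 2: Δl = 3.0/cos8.1° = 3.030 m; N'_2 = 269·cos8.1° − 5·3.030 = 251.2; c'Δl = 15.45; W sinα = 37.9
Slice 3: Δl = 2.6/cos20.9° = 2.783 m; N'_3 = 198·cos20.9° − 13·2.783 = 148.8; c'Δl = 14.19; W sinα = 70.6
Slice 4: Δl = 2.8/cos34.4° = 3.393 m; N'_4 = 138·cos34.4° − 10·3.393 = 79.9; c'Δl = 17.31; W sinα = 78.0
Slice 5: Δl = 1.4/cos46.7° = 2.041 m; N'_5 = 21·cos46.7° − 5·2.041 = 4.2; c'Δl = 10.41; W sinα = 15.3
Σc'Δl = 68.1 kN/m; ΣN' = 523.6 kN/m; ΣW sinα = 198.0 kN/m
Resisting = 68.1 + 523.6·tan35.6° = 68.1 + 374.9 = 443.0 kN/m
FS = 443.0 / 198.0 = 2.237

FS = 2.24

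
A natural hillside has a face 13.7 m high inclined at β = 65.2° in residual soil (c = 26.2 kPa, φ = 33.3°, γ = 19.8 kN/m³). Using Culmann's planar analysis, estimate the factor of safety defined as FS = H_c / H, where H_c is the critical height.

FS = 1.94

H_c = (4c/γ) · sinβ cosφ / [1 − cos(β − φ)]
    = (4·26.2/19.8) · sin65.2°·cos33.3° / [1 − cos31.9°]
    = 5.293 · 0.7587 / 0.1510 = 26.59 m
FS = H_c / H = 26.59 / 13.7 = 1.941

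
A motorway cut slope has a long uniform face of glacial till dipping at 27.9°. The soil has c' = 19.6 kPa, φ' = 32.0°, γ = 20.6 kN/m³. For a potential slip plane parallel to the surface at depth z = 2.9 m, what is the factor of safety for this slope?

For an infinite slope with a slip plane parallel to the surface (no pore pressure): FS = [c' + γz cos²β tanφ'] / [γz sinβ cosβ].
γz = 20.6·2.9 = 59.74 kN/m²
Numerator = 19.6 + 59.74·cos²27.9°·tan32.0° = 19.6 + 59.74·0.7810·0.6249 = 48.756 kPa
Denominator = 59.74·sin27.9°·cos27.9° = 59.74·0.4679·0.8838 = 24.705 kPa
FS = 48.756 / 24.705 = 1.974

FS = 1.97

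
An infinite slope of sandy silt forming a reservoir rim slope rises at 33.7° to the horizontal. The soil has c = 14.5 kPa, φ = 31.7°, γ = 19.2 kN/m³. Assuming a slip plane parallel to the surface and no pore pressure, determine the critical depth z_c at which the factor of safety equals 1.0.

z_c = 22.13 m

Setting FS = 1.00 in FS = [c + γz cos²β tanφ] / [γz sinβ cosβ] and solving for z:
z = c / [γ cosβ (FS·sinβ − cosβ·tanφ)]
  = 14.5 / [19.2·cos33.7°·(1.00·sin33.7° − cos33.7°·tan31.7°)]
  = 14.5 / [19.2·0.8320·(1.00·0.5548 − 0.8320·0.6176)]
  = 14.5 / 0.6552 = 22.130 m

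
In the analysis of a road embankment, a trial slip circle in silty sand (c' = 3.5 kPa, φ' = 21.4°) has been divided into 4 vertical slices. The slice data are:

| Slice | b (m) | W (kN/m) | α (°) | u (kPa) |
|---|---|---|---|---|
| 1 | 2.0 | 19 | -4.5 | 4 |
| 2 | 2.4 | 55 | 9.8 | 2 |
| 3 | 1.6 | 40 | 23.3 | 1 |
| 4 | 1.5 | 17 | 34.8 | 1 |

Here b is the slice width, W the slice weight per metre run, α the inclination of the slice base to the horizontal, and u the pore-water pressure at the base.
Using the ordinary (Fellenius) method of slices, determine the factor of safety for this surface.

FS = 2.10

Ordinary method of slices: FS = Σ[c'·Δl_i + (W_i cosα_i − u_i·Δl_i)·tanφ'] / Σ W_i sinα_i, with Δl_i = b_i / cosα_i.
Slice 1: Δl = 2.0/cos(-4.5°) = 2.006 m; N'_1 = 19·cos(-4.5°) − 4·2.006 = 10.9; c'Δl = 7.02; W sinα = -1.5
Slice 2: Δl = 2.4/cos9.8° = 2.436 m; N'_2 = 55·cos9.8° − 2·2.436 = 49.3; c'Δl = 8.52; W sinα = 9.4
Slice 3: Δl = 1.6/cos23.3° = 1.742 m; N'_3 = 40·cos23.3° − 1·1.742 = 35.0; c'Δl = 6.10; W sinα = 15.8
Slice 4: Δl = 1.5/cos34.8° = 1.827 m; N'_4 = 17·cos34.8° − 1·1.827 = 12.1; c'Δl = 6.39; W sinα = 9.7
Σc'Δl = 28.0 kN/m; ΣN' = 107.4 kN/m; ΣW sinα = 33.4 kN/m
Resisting = 28.0 + 107.4·tan21.4° = 28.0 + 42.1 = 70.1 kN/m
FS = 70.1 / 33.4 = 2.100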